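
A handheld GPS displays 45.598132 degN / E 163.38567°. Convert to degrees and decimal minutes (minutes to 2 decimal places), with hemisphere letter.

45° 35.89′ N, 163° 23.14′ E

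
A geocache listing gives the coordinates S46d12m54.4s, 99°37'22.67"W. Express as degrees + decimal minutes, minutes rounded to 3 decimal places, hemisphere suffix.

46° 12.907′ S, 99° 37.378′ W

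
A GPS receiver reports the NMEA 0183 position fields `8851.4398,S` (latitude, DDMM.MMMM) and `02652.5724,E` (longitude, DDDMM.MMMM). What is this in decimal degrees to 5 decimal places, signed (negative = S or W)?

-88.85733, 26.87621

Lat: split at 2 digits → 88° and 51.4398′; 88 + 51.4398/60 = 88.857330
hemisphere S, so the sign is −
Lon: split at 3 digits → 026° and 52.5724′; 26 + 52.5724/60 = 26.876207
E ⇒ keep positive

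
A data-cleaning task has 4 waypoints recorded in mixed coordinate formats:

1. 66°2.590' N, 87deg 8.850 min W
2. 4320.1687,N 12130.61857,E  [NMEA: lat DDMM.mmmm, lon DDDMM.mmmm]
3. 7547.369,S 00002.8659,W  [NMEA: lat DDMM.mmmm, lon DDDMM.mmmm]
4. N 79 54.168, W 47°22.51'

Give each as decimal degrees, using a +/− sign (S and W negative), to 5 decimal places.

Point 1:
  Lat: 2.59′ = 0.043167°; total 66.043167
  N → positive
  λ: 87 + 8.85/60 = 87.147500
  W → negative
Point 2:
  φ: split at 2 digits → 43° and 20.1687′; 43 + 20.1687/60 = 43.336145
  N ⇒ keep positive
  Longitude: split at 3 digits → 121° and 30.61857′; 121 + 30.61857/60 = 121.510310
  E → positive
Point 3:
  φ: degrees = first 2 digits = 75, minutes = 47.369; 75 + 47.369/60 = 75.789483
  S → negative
  Longitude: split at 3 digits → 000° and 2.8659′; 0 + 2.8659/60 = 0.047765
  hemisphere W, so the sign is −
Point 4:
  Lat: 54.168′ = 0.902800°; total 79.902800
  N ⇒ keep positive
  Lon: 22.51′ = 0.375167°; total 47.375167
  W ⇒ negate

1. 66.04317, -87.14750
2. 43.33615, 121.51031
3. -75.78948, -0.04777
4. 79.90280, -47.37517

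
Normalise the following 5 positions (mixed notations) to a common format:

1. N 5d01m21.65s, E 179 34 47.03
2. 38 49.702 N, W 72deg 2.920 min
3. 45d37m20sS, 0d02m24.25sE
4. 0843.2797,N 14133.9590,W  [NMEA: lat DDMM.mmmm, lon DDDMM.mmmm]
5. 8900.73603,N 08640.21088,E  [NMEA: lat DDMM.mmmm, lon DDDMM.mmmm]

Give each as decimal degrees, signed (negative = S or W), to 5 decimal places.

1. 5.02268, 179.57973
2. 38.82837, -72.04867
3. -45.62222, 0.04007
4. 8.72133, -141.56598
5. 89.01227, 86.67018

Point 1:
  φ: 5° + 1/60 + 21.65/3600 = 5 + 0.016667 + 0.006014 = 5.022681
  N → positive
  Longitude: 34′ + 47.03″ = 34.78383′; 179 + 34.78383/60 = 179.579731
  E → positive
Point 2:
  Latitude: 49.702′ = 0.828367°; total 38.828367
  N ⇒ keep positive
  Longitude: 2.92′ = 0.048667°; total 72.048667
  hemisphere W, so the sign is −
Point 3:
  Lat: 45 + 37/60 + 20/3600 = 45.622222
  S → negative
  λ: 2′ + 24.25″ = 2.40417′; 0 + 2.40417/60 = 0.040069
  E ⇒ keep positive
Point 4:
  φ: degrees = first 2 digits = 8, minutes = 43.2797; 8 + 43.2797/60 = 8.721328
  N ⇒ keep positive
  Lon: degrees = first 3 digits = 141, minutes = 33.959; 141 + 33.959/60 = 141.565983
  W ⇒ negate
Point 5:
  Lat: split at 2 digits → 89° and 0.73603′; 89 + 0.73603/60 = 89.012267
  N ⇒ keep positive
  λ: degrees = first 3 digits = 86, minutes = 40.21088; 86 + 40.21088/60 = 86.670181
  E → positive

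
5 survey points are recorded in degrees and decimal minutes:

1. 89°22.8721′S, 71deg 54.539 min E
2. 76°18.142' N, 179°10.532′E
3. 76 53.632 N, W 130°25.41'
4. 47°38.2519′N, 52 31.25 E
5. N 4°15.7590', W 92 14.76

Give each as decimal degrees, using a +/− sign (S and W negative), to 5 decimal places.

Point 1:
  Latitude: 89 + 22.8721/60 = 89.381202
  hemisphere S, so the sign is −
  λ: 71 + 54.539/60 = 71.908983
  E → positive
Point 2:
  Lat: 76 + 18.142/60 = 76.302367
  N → positive
  Lon: 10.532′ = 0.175533°; total 179.175533
  E → positive
Point 3:
  φ: 53.632′ = 0.893867°; total 76.893867
  N ⇒ keep positive
  λ: 25.41′ = 0.423500°; total 130.423500
  W ⇒ negate
Point 4:
  Lat: 38.2519′ = 0.637532°; total 47.637532
  N → positive
  Lon: 31.25′ = 0.520833°; total 52.520833
  E ⇒ keep positive
Point 5:
  Latitude: 4 + 15.759/60 = 4.262650
  N ⇒ keep positive
  Lon: 92 + 14.76/60 = 92.246000
  hemisphere W, so the sign is −

1. -89.38120, 71.90898
2. 76.30237, 179.17553
3. 76.89387, -130.42350
4. 47.63753, 52.52083
5. 4.26265, -92.24600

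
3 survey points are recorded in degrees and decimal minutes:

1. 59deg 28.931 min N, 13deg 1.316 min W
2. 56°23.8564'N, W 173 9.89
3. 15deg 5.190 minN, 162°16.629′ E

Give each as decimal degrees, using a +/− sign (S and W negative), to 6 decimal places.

Point 1:
  Lat: 28.931′ = 0.482183°; total 59.4821833
  N → positive
  Longitude: 13 + 1.316/60 = 13.0219333
  W ⇒ negate
Point 2:
  Lat: 56 + 23.8564/60 = 56.3976067
  N → positive
  Lon: 9.89′ = 0.164833°; total 173.1648333
  hemisphere W, so the sign is −
Point 3:
  Lat: 5.19′ = 0.086500°; total 15.0865000
  N ⇒ keep positive
  Longitude: 162 + 16.629/60 = 162.2771500
  E → positive

1. 59.482183, -13.021933
2. 56.397607, -173.164833
3. 15.086500, 162.277150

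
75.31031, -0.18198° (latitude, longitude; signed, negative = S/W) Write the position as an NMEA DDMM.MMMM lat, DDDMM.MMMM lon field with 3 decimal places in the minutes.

7518.619,N / 00010.919,W

φ: minutes = (75.310310 − 75) × 60 = 18.61860
Longitude is negative → W; |value| = 0.181980
Lon: minutes = (0.181980 − 0) × 60 = 10.91880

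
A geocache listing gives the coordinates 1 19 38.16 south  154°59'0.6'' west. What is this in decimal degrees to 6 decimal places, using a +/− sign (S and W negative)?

-1.327267, -154.983500

φ: 19′ + 38.16″ = 19.63600′; 1 + 19.63600/60 = 1.3272667
S → negative
Longitude: 154° + 59/60 + 0.6/3600 = 154 + 0.983333 + 0.000167 = 154.9835000
W → negative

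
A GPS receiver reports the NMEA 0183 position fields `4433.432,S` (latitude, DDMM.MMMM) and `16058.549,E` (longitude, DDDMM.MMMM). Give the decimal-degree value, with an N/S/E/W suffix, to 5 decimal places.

φ: split at 2 digits → 44° and 33.432′; 44 + 33.432/60 = 44.557200
Lon: split at 3 digits → 160° and 58.549′; 160 + 58.549/60 = 160.975817

44.55720° S, 160.97582° E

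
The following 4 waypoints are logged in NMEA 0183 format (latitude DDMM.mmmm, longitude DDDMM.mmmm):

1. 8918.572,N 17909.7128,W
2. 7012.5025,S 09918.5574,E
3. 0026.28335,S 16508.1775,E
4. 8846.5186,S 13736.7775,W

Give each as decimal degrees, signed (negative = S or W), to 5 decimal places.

1. 89.30953, -179.16188
2. -70.20838, 99.30929
3. -0.43806, 165.13629
4. -88.77531, -137.61296

Point 1:
  Latitude: degrees = first 2 digits = 89, minutes = 18.572; 89 + 18.572/60 = 89.309533
  N → positive
  Longitude: degrees = first 3 digits = 179, minutes = 9.7128; 179 + 9.7128/60 = 179.161880
  W → negative
Point 2:
  φ: split at 2 digits → 70° and 12.5025′; 70 + 12.5025/60 = 70.208375
  S → negative
  Lon: split at 3 digits → 099° and 18.5574′; 99 + 18.5574/60 = 99.309290
  E ⇒ keep positive
Point 3:
  Latitude: degrees = first 2 digits = 0, minutes = 26.28335; 0 + 26.28335/60 = 0.438056
  hemisphere S, so the sign is −
  λ: degrees = first 3 digits = 165, minutes = 8.1775; 165 + 8.1775/60 = 165.136292
  E ⇒ keep positive
Point 4:
  Latitude: degrees = first 2 digits = 88, minutes = 46.5186; 88 + 46.5186/60 = 88.775310
  hemisphere S, so the sign is −
  Longitude: split at 3 digits → 137° and 36.7775′; 137 + 36.7775/60 = 137.612958
  W ⇒ negate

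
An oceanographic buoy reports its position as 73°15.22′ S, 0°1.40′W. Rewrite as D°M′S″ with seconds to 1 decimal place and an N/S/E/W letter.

73°15′13.2″ S, 0°01′24.0″ W

Lat: 15.22000′ → 15′ and 0.22000 × 60 = 13.200″
Lon: 1.40000′ → 1′ and 0.40000 × 60 = 24.000″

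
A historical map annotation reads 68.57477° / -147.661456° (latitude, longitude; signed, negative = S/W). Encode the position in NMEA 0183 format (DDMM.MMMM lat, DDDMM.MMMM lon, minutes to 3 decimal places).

6834.486,N / 14739.687,W

Latitude: 68° + 0.574770 × 60 = 68° 34.48620′
Longitude is negative → W; |value| = 147.661456
λ: 147° + 0.661456 × 60 = 147° 39.68736′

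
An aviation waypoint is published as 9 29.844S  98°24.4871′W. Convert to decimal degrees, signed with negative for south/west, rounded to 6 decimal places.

-9.497400, -98.408118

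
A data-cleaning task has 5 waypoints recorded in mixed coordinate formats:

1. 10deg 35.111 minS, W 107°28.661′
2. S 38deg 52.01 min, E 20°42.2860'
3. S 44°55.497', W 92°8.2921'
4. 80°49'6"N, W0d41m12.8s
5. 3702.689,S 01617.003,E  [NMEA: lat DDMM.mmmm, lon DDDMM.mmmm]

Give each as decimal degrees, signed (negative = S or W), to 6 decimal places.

Point 1:
  Lat: 35.111′ = 0.585183°; total 10.5851833
  hemisphere S, so the sign is −
  Longitude: 107 + 28.661/60 = 107.4776833
  W ⇒ negate
Point 2:
  Lat: 38 + 52.01/60 = 38.8668333
  S → negative
  Longitude: 42.286′ = 0.704767°; total 20.7047667
  E → positive
Point 3:
  Lat: 55.497′ = 0.924950°; total 44.9249500
  S ⇒ negate
  Lon: 8.2921′ = 0.138202°; total 92.1382017
  hemisphere W, so the sign is −
Point 4:
  φ: 80° + 49/60 + 6/3600 = 80 + 0.816667 + 0.001667 = 80.8183333
  N ⇒ keep positive
  λ: 0 + 41/60 + 12.8/3600 = 0.6868889
  W ⇒ negate
Point 5:
  Lat: split at 2 digits → 37° and 2.689′; 37 + 2.689/60 = 37.0448167
  S → negative
  Longitude: split at 3 digits → 016° and 17.003′; 16 + 17.003/60 = 16.2833833
  E → positive

1. -10.585183, -107.477683
2. -38.866833, 20.704767
3. -44.924950, -92.138202
4. 80.818333, -0.686889
5. -37.044817, 16.283383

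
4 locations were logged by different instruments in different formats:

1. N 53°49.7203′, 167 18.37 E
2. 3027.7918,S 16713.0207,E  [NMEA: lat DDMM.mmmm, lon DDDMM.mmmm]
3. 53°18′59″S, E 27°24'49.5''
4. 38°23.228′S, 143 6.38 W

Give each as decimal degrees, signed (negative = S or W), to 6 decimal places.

Point 1:
  Lat: 49.7203′ = 0.828672°; total 53.8286717
  N ⇒ keep positive
  Lon: 167 + 18.37/60 = 167.3061667
  E → positive
Point 2:
  Lat: degrees = first 2 digits = 30, minutes = 27.7918; 30 + 27.7918/60 = 30.4631967
  hemisphere S, so the sign is −
  λ: degrees = first 3 digits = 167, minutes = 13.0207; 167 + 13.0207/60 = 167.2170117
  E ⇒ keep positive
Point 3:
  φ: 53 + 18/60 + 59/3600 = 53.3163889
  hemisphere S, so the sign is −
  Longitude: 24′ + 49.5″ = 24.82500′; 27 + 24.82500/60 = 27.4137500
  E ⇒ keep positive
Point 4:
  φ: 23.228′ = 0.387133°; total 38.3871333
  S ⇒ negate
  λ: 6.38′ = 0.106333°; total 143.1063333
  hemisphere W, so the sign is −

1. 53.828672, 167.306167
2. -30.463197, 167.217012
3. -53.316389, 27.413750
4. -38.387133, -143.106333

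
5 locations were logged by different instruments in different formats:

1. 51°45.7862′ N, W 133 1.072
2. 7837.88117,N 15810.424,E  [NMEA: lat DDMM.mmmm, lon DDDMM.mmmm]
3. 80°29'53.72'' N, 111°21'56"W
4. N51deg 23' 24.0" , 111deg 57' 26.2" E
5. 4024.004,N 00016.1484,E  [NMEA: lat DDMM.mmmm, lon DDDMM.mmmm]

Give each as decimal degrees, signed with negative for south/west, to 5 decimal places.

1. 51.76310, -133.01787
2. 78.63135, 158.17373
3. 80.49826, -111.36556
4. 51.39000, 111.95728
5. 40.40007, 0.26914

Point 1:
  φ: 45.7862′ = 0.763103°; total 51.763103
  N ⇒ keep positive
  Lon: 1.072′ = 0.017867°; total 133.017867
  hemisphere W, so the sign is −
Point 2:
  Lat: degrees = first 2 digits = 78, minutes = 37.88117; 78 + 37.88117/60 = 78.631353
  N → positive
  Lon: degrees = first 3 digits = 158, minutes = 10.424; 158 + 10.424/60 = 158.173733
  E → positive
Point 3:
  Latitude: 80 + 29/60 + 53.72/3600 = 80.498256
  N ⇒ keep positive
  Longitude: 111 + 21/60 + 56/3600 = 111.365556
  hemisphere W, so the sign is −
Point 4:
  Latitude: 51° + 23/60 + 24/3600 = 51 + 0.383333 + 0.006667 = 51.390000
  N → positive
  Lon: 111 + 57/60 + 26.2/3600 = 111.957278
  E ⇒ keep positive
Point 5:
  Lat: degrees = first 2 digits = 40, minutes = 24.004; 40 + 24.004/60 = 40.400067
  N ⇒ keep positive
  Lon: degrees = first 3 digits = 0, minutes = 16.1484; 0 + 16.1484/60 = 0.269140
  E → positive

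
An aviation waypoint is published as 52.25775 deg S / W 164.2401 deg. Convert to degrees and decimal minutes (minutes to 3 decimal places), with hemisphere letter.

φ: 52° + 0.257750 × 60 = 52° 15.46500′
λ: minutes = (164.240100 − 164) × 60 = 14.40600

52° 15.465′ S, 164° 14.406′ W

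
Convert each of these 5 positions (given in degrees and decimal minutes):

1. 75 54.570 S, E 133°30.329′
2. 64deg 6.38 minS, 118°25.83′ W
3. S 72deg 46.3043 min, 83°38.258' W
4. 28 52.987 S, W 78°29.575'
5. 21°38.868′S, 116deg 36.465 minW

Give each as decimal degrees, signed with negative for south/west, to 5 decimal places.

1. -75.90950, 133.50548
2. -64.10633, -118.43050
3. -72.77174, -83.63763
4. -28.88312, -78.49292
5. -21.64780, -116.60775

Point 1:
  φ: 75 + 54.57/60 = 75.909500
  S → negative
  λ: 30.329′ = 0.505483°; total 133.505483
  E → positive
Point 2:
  Latitude: 6.38′ = 0.106333°; total 64.106333
  hemisphere S, so the sign is −
  λ: 25.83′ = 0.430500°; total 118.430500
  W → negative
Point 3:
  φ: 46.3043′ = 0.771738°; total 72.771738
  S → negative
  Lon: 38.258′ = 0.637633°; total 83.637633
  W ⇒ negate
Point 4:
  Lat: 28 + 52.987/60 = 28.883117
  S ⇒ negate
  λ: 78 + 29.575/60 = 78.492917
  hemisphere W, so the sign is −
Point 5:
  Lat: 38.868′ = 0.647800°; total 21.647800
  S → negative
  Lon: 116 + 36.465/60 = 116.607750
  W → negative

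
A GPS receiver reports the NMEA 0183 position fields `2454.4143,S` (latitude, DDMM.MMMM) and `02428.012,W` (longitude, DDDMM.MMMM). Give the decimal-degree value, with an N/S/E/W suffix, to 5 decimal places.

Lat: split at 2 digits → 24° and 54.4143′; 24 + 54.4143/60 = 24.906905
Lon: degrees = first 3 digits = 24, minutes = 28.012; 24 + 28.012/60 = 24.466867

24.90691° S, 24.46687° W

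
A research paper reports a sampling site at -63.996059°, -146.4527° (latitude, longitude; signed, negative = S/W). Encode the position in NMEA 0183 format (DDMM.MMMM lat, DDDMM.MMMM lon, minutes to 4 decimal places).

6359.7635,S / 14627.1620,W

Latitude is negative → S; |value| = 63.996059
φ: 63° + 0.996059 × 60 = 63° 59.763540′
Longitude is negative → W; |value| = 146.452700
λ: minutes = (146.452700 − 146) × 60 = 27.162000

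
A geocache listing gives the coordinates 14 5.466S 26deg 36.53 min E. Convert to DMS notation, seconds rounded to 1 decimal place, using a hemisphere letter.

14°05′28.0″ S, 26°36′31.8″ E

Lat: 5.46600′ → 5′ and 0.46600 × 60 = 27.960″
λ: 36.53000′ → 36′ and 0.53000 × 60 = 31.800″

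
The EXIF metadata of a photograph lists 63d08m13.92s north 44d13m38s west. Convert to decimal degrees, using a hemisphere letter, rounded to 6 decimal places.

63.137200° N, 44.227222° W

Latitude: 8′ + 13.92″ = 8.23200′; 63 + 8.23200/60 = 63.1372000
λ: 44 + 13/60 + 38/3600 = 44.2272222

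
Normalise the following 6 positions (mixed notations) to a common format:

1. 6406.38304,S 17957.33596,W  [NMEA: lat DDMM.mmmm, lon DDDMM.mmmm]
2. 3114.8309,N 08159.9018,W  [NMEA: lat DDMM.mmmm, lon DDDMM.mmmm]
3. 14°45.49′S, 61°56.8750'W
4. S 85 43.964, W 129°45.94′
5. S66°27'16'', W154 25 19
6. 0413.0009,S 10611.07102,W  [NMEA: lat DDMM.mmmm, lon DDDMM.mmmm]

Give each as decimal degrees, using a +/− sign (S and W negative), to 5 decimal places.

Point 1:
  φ: degrees = first 2 digits = 64, minutes = 6.38304; 64 + 6.38304/60 = 64.106384
  hemisphere S, so the sign is −
  Longitude: split at 3 digits → 179° and 57.33596′; 179 + 57.33596/60 = 179.955599
  W → negative
Point 2:
  Lat: split at 2 digits → 31° and 14.8309′; 31 + 14.8309/60 = 31.247182
  N → positive
  λ: split at 3 digits → 081° and 59.9018′; 81 + 59.9018/60 = 81.998363
  W → negative
Point 3:
  Lat: 14 + 45.49/60 = 14.758167
  S → negative
  Lon: 56.875′ = 0.947917°; total 61.947917
  hemisphere W, so the sign is −
Point 4:
  φ: 43.964′ = 0.732733°; total 85.732733
  S ⇒ negate
  Lon: 129 + 45.94/60 = 129.765667
  W → negative
Point 5:
  φ: 27′ + 16″ = 27.26667′; 66 + 27.26667/60 = 66.454444
  S ⇒ negate
  λ: 154° + 25/60 + 19/3600 = 154 + 0.416667 + 0.005278 = 154.421944
  W ⇒ negate
Point 6:
  Lat: split at 2 digits → 04° and 13.0009′; 4 + 13.0009/60 = 4.216682
  hemisphere S, so the sign is −
  λ: split at 3 digits → 106° and 11.07102′; 106 + 11.07102/60 = 106.184517
  W ⇒ negate

1. -64.10638, -179.95560
2. 31.24718, -81.99836
3. -14.75817, -61.94792
4. -85.73273, -129.76567
5. -66.45444, -154.42194
6. -4.21668, -106.18452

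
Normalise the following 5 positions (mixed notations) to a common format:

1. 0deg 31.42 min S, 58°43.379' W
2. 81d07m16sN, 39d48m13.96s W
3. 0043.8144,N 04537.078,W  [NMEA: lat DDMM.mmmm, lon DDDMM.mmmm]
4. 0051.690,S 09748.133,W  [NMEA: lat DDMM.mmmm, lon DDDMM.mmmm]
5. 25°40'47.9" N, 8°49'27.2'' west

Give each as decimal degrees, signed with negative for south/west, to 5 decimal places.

1. -0.52367, -58.72298
2. 81.12111, -39.80388
3. 0.73024, -45.61797
4. -0.86150, -97.80222
5. 25.67997, -8.82422

Point 1:
  φ: 31.42′ = 0.523667°; total 0.523667
  hemisphere S, so the sign is −
  λ: 43.379′ = 0.722983°; total 58.722983
  W ⇒ negate
Point 2:
  Latitude: 81 + 7/60 + 16/3600 = 81.121111
  N ⇒ keep positive
  Longitude: 39° + 48/60 + 13.96/3600 = 39 + 0.800000 + 0.003878 = 39.803878
  hemisphere W, so the sign is −
Point 3:
  φ: split at 2 digits → 00° and 43.8144′; 0 + 43.8144/60 = 0.730240
  N ⇒ keep positive
  Lon: degrees = first 3 digits = 45, minutes = 37.078; 45 + 37.078/60 = 45.617967
  W ⇒ negate
Point 4:
  φ: degrees = first 2 digits = 0, minutes = 51.69; 0 + 51.69/60 = 0.861500
  S → negative
  λ: split at 3 digits → 097° and 48.133′; 97 + 48.133/60 = 97.802217
  W ⇒ negate
Point 5:
  φ: 25 + 40/60 + 47.9/3600 = 25.679972
  N → positive
  Longitude: 49′ + 27.2″ = 49.45333′; 8 + 49.45333/60 = 8.824222
  hemisphere W, so the sign is −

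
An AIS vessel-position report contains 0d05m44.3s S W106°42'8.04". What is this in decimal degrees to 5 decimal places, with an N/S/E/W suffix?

0.09564° S, 106.70223° W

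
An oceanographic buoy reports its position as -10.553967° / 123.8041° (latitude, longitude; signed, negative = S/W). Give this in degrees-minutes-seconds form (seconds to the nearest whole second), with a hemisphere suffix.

Latitude is negative → S; |value| = 10.553967
Lat: 0.553967 × 60 = 33.23802′ → 33′, remainder × 60 = 14.28″
λ: whole degrees 123; 48.24600′ → 48′ and 14.76″

10°33′14″ S, 123°48′15″ E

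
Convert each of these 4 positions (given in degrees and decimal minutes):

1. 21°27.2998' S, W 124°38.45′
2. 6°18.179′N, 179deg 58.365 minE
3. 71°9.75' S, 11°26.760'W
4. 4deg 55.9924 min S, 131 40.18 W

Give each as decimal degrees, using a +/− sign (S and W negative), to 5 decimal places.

Point 1:
  φ: 21 + 27.2998/60 = 21.454997
  S → negative
  λ: 124 + 38.45/60 = 124.640833
  hemisphere W, so the sign is −
Point 2:
  φ: 6 + 18.179/60 = 6.302983
  N ⇒ keep positive
  λ: 58.365′ = 0.972750°; total 179.972750
  E → positive
Point 3:
  Lat: 9.75′ = 0.162500°; total 71.162500
  S → negative
  λ: 11 + 26.76/60 = 11.446000
  W → negative
Point 4:
  Latitude: 4 + 55.9924/60 = 4.933207
  hemisphere S, so the sign is −
  Lon: 40.18′ = 0.669667°; total 131.669667
  hemisphere W, so the sign is −

1. -21.45500, -124.64083
2. 6.30298, 179.97275
3. -71.16250, -11.44600
4. -4.93321, -131.66967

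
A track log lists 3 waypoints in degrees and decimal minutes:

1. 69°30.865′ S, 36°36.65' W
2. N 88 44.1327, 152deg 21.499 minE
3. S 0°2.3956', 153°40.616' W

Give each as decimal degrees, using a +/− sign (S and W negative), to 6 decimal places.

1. -69.514417, -36.610833
2. 88.735545, 152.358317
3. -0.039927, -153.676933

Point 1:
  φ: 30.865′ = 0.514417°; total 69.5144167
  S ⇒ negate
  λ: 36 + 36.65/60 = 36.6108333
  W → negative
Point 2:
  Latitude: 88 + 44.1327/60 = 88.7355450
  N ⇒ keep positive
  Longitude: 152 + 21.499/60 = 152.3583167
  E ⇒ keep positive
Point 3:
  Latitude: 2.3956′ = 0.039927°; total 0.0399267
  S ⇒ negate
  Lon: 40.616′ = 0.676933°; total 153.6769333
  W ⇒ negate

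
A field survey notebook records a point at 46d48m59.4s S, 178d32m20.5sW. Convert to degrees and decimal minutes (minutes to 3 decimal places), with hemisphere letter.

46° 48.990′ S, 178° 32.342′ W

Latitude: 48 + 59.4/60 = 48.99000′
Longitude: seconds/60 = 0.34167; minutes = 32 + 0.34167 = 32.34167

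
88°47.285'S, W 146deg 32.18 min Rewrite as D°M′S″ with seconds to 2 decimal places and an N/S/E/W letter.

Lat: fractional minutes 0.28500 × 60 = 17.1000″
Longitude: 32.18000′ → 32′ and 0.18000 × 60 = 10.8000″

88°47′17.10″ S, 146°32′10.80″ W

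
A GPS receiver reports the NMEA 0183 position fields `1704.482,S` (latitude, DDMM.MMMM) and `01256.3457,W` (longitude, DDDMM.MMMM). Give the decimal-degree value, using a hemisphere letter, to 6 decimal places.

Lat: degrees = first 2 digits = 17, minutes = 4.482; 17 + 4.482/60 = 17.0747000
λ: split at 3 digits → 012° and 56.3457′; 12 + 56.3457/60 = 12.9390950

17.074700° S, 12.939095° W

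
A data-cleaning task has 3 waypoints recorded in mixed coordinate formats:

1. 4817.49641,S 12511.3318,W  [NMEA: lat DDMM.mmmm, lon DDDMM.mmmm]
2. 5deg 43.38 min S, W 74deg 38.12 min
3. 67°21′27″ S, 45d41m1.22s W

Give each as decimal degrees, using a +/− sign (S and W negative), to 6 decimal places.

Point 1:
  Latitude: split at 2 digits → 48° and 17.49641′; 48 + 17.49641/60 = 48.2916068
  S → negative
  λ: split at 3 digits → 125° and 11.3318′; 125 + 11.3318/60 = 125.1888633
  W → negative
Point 2:
  Latitude: 5 + 43.38/60 = 5.7230000
  S ⇒ negate
  Longitude: 38.12′ = 0.635333°; total 74.6353333
  W → negative
Point 3:
  φ: 67° + 21/60 + 27/3600 = 67 + 0.350000 + 0.007500 = 67.3575000
  hemisphere S, so the sign is −
  Lon: 41′ + 1.22″ = 41.02033′; 45 + 41.02033/60 = 45.6836722
  W ⇒ negate

1. -48.291607, -125.188863
2. -5.723000, -74.635333
3. -67.357500, -45.683672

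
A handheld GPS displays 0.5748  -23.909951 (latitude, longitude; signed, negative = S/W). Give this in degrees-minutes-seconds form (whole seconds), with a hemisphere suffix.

φ: 0.574800° → 34.48800′; 0.48800 × 60 = 29.28″
Longitude is negative → W; |value| = 23.909951
Lon: 0.909951 × 60 = 54.59706′ → 54′, remainder × 60 = 35.82″

0°34′29″ N, 23°54′36″ W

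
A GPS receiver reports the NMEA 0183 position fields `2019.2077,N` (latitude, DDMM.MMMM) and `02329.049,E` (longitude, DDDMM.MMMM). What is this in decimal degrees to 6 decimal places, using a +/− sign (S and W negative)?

Lat: split at 2 digits → 20° and 19.2077′; 20 + 19.2077/60 = 20.3201283
N ⇒ keep positive
λ: degrees = first 3 digits = 23, minutes = 29.049; 23 + 29.049/60 = 23.4841500
E → positive

20.320128, 23.484150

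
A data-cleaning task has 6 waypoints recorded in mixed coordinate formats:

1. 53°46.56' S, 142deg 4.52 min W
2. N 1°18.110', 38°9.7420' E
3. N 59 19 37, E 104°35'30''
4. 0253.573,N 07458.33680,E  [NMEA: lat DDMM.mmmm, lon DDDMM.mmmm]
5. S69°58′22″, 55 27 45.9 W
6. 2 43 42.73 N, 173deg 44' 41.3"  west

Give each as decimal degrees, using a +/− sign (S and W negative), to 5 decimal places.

1. -53.77600, -142.07533
2. 1.30183, 38.16237
3. 59.32694, 104.59167
4. 2.89288, 74.97228
5. -69.97278, -55.46275
6. 2.72854, -173.74481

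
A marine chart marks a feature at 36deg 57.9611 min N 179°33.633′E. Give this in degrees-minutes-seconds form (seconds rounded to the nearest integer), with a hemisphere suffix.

36°57′58″ N, 179°33′38″ E

φ: fractional minutes 0.96110 × 60 = 57.67″
λ: fractional minutes 0.63300 × 60 = 37.98″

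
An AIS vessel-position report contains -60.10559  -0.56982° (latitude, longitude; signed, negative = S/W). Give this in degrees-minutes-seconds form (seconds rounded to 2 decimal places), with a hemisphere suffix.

Latitude is negative → S; |value| = 60.105590
Latitude: 0.105590° → 6.33540′; 0.33540 × 60 = 20.1240″
Longitude is negative → W; |value| = 0.569820
λ: 0.569820 × 60 = 34.18920′ → 34′, remainder × 60 = 11.3520″

60°06′20.12″ S, 0°34′11.35″ W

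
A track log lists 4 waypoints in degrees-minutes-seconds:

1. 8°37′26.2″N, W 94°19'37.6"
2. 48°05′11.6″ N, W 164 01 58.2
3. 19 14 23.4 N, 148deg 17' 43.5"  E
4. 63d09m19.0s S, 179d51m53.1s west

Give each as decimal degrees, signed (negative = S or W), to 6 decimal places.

1. 8.623944, -94.327111
2. 48.086556, -164.032833
3. 19.239833, 148.295417
4. -63.155278, -179.864750

Point 1:
  Latitude: 37′ + 26.2″ = 37.43667′; 8 + 37.43667/60 = 8.6239444
  N ⇒ keep positive
  Lon: 94 + 19/60 + 37.6/3600 = 94.3271111
  W ⇒ negate
Point 2:
  Latitude: 5′ + 11.6″ = 5.19333′; 48 + 5.19333/60 = 48.0865556
  N ⇒ keep positive
  Lon: 1′ + 58.2″ = 1.97000′; 164 + 1.97000/60 = 164.0328333
  hemisphere W, so the sign is −
Point 3:
  φ: 14′ + 23.4″ = 14.39000′; 19 + 14.39000/60 = 19.2398333
  N ⇒ keep positive
  Lon: 17′ + 43.5″ = 17.72500′; 148 + 17.72500/60 = 148.2954167
  E → positive
Point 4:
  φ: 9′ + 19″ = 9.31667′; 63 + 9.31667/60 = 63.1552778
  hemisphere S, so the sign is −
  λ: 179° + 51/60 + 53.1/3600 = 179 + 0.850000 + 0.014750 = 179.8647500
  W ⇒ negate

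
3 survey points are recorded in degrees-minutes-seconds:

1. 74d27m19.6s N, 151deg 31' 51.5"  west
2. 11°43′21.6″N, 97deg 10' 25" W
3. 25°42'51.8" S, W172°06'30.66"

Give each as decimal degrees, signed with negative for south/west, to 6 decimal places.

Point 1:
  Latitude: 74° + 27/60 + 19.6/3600 = 74 + 0.450000 + 0.005444 = 74.4554444
  N ⇒ keep positive
  Longitude: 151° + 31/60 + 51.5/3600 = 151 + 0.516667 + 0.014306 = 151.5309722
  hemisphere W, so the sign is −
Point 2:
  φ: 11 + 43/60 + 21.6/3600 = 11.7226667
  N → positive
  Lon: 97 + 10/60 + 25/3600 = 97.1736111
  W → negative
Point 3:
  Latitude: 25 + 42/60 + 51.8/3600 = 25.7143889
  hemisphere S, so the sign is −
  Longitude: 172° + 6/60 + 30.66/3600 = 172 + 0.100000 + 0.008517 = 172.1085167
  hemisphere W, so the sign is −

1. 74.455444, -151.530972
2. 11.722667, -97.173611
3. -25.714389, -172.108517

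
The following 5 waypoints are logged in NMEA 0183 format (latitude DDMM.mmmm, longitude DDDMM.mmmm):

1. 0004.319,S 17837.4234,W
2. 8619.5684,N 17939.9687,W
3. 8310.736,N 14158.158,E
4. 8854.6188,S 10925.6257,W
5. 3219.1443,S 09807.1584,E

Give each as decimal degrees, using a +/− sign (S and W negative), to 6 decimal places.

1. -0.071983, -178.623723
2. 86.326140, -179.666145
3. 83.178933, 141.969300
4. -88.910313, -109.427095
5. -32.319072, 98.119307

Point 1:
  Latitude: degrees = first 2 digits = 0, minutes = 4.319; 0 + 4.319/60 = 0.0719833
  S ⇒ negate
  λ: split at 3 digits → 178° and 37.4234′; 178 + 37.4234/60 = 178.6237233
  hemisphere W, so the sign is −
Point 2:
  φ: split at 2 digits → 86° and 19.5684′; 86 + 19.5684/60 = 86.3261400
  N → positive
  Longitude: split at 3 digits → 179° and 39.9687′; 179 + 39.9687/60 = 179.6661450
  W ⇒ negate
Point 3:
  Lat: degrees = first 2 digits = 83, minutes = 10.736; 83 + 10.736/60 = 83.1789333
  N → positive
  Lon: degrees = first 3 digits = 141, minutes = 58.158; 141 + 58.158/60 = 141.9693000
  E → positive
Point 4:
  Lat: degrees = first 2 digits = 88, minutes = 54.6188; 88 + 54.6188/60 = 88.9103133
  hemisphere S, so the sign is −
  λ: degrees = first 3 digits = 109, minutes = 25.6257; 109 + 25.6257/60 = 109.4270950
  W → negative
Point 5:
  Lat: degrees = first 2 digits = 32, minutes = 19.1443; 32 + 19.1443/60 = 32.3190717
  S ⇒ negate
  Lon: degrees = first 3 digits = 98, minutes = 7.1584; 98 + 7.1584/60 = 98.1193067
  E ⇒ keep positive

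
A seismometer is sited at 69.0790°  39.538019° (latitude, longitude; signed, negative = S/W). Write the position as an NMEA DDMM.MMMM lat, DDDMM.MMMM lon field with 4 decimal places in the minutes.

Latitude: minutes = (69.079000 − 69) × 60 = 4.740000
Longitude: 39° + 0.538019 × 60 = 39° 32.281140′

6904.7400,N / 03932.2811,E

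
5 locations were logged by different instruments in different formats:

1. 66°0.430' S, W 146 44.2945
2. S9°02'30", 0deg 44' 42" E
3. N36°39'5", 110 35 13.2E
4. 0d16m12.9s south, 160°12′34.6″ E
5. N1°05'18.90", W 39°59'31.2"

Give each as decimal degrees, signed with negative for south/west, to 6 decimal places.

1. -66.007167, -146.738242
2. -9.041667, 0.745000
3. 36.651389, 110.587000
4. -0.270250, 160.209611
5. 1.088583, -39.992000

Point 1:
  Latitude: 66 + 0.43/60 = 66.0071667
  hemisphere S, so the sign is −
  λ: 146 + 44.2945/60 = 146.7382417
  W ⇒ negate
Point 2:
  Lat: 9 + 2/60 + 30/3600 = 9.0416667
  hemisphere S, so the sign is −
  λ: 44′ + 42″ = 44.70000′; 0 + 44.70000/60 = 0.7450000
  E ⇒ keep positive
Point 3:
  Lat: 36 + 39/60 + 5/3600 = 36.6513889
  N → positive
  Lon: 110 + 35/60 + 13.2/3600 = 110.5870000
  E ⇒ keep positive
Point 4:
  Lat: 16′ + 12.9″ = 16.21500′; 0 + 16.21500/60 = 0.2702500
  S ⇒ negate
  λ: 12′ + 34.6″ = 12.57667′; 160 + 12.57667/60 = 160.2096111
  E ⇒ keep positive
Point 5:
  Latitude: 1 + 5/60 + 18.9/3600 = 1.0885833
  N → positive
  Lon: 59′ + 31.2″ = 59.52000′; 39 + 59.52000/60 = 39.9920000
  W ⇒ negate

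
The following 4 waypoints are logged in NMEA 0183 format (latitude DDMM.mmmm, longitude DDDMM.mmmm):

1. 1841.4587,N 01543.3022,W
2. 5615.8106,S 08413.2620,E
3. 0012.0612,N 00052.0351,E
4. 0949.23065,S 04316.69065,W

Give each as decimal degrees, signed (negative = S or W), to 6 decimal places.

1. 18.690978, -15.721703
2. -56.263510, 84.221033
3. 0.201020, 0.867252
4. -9.820511, -43.278178

Point 1:
  Latitude: degrees = first 2 digits = 18, minutes = 41.4587; 18 + 41.4587/60 = 18.6909783
  N ⇒ keep positive
  λ: degrees = first 3 digits = 15, minutes = 43.3022; 15 + 43.3022/60 = 15.7217033
  W → negative
Point 2:
  Latitude: split at 2 digits → 56° and 15.8106′; 56 + 15.8106/60 = 56.2635100
  hemisphere S, so the sign is −
  λ: degrees = first 3 digits = 84, minutes = 13.262; 84 + 13.262/60 = 84.2210333
  E → positive
Point 3:
  Latitude: split at 2 digits → 00° and 12.0612′; 0 + 12.0612/60 = 0.2010200
  N → positive
  λ: degrees = first 3 digits = 0, minutes = 52.0351; 0 + 52.0351/60 = 0.8672517
  E ⇒ keep positive
Point 4:
  Lat: split at 2 digits → 09° and 49.23065′; 9 + 49.23065/60 = 9.8205108
  S → negative
  λ: split at 3 digits → 043° and 16.69065′; 43 + 16.69065/60 = 43.2781775
  W ⇒ negate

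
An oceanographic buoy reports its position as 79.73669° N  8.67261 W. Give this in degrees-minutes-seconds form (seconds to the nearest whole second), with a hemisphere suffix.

79°44′12″ N, 8°40′21″ W

φ: whole degrees 79; 44.20140′ → 44′ and 12.08″
Lon: whole degrees 8; 40.35660′ → 40′ and 21.40″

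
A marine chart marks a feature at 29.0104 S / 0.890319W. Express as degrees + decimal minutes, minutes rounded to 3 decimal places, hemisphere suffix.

29° 0.624′ S, 0° 53.419′ W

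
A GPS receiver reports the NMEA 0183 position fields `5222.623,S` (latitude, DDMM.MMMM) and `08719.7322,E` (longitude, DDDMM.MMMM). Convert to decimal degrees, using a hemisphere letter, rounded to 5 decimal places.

52.37705° S, 87.32887° E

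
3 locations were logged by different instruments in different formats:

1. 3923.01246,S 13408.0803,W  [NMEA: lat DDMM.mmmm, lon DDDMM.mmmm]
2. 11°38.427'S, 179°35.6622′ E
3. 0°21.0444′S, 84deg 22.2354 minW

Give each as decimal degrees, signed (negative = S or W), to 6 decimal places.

1. -39.383541, -134.134672
2. -11.640450, 179.594370
3. -0.350740, -84.370590

Point 1:
  Latitude: degrees = first 2 digits = 39, minutes = 23.01246; 39 + 23.01246/60 = 39.3835410
  S ⇒ negate
  Lon: split at 3 digits → 134° and 8.0803′; 134 + 8.0803/60 = 134.1346717
  hemisphere W, so the sign is −
Point 2:
  Latitude: 11 + 38.427/60 = 11.6404500
  hemisphere S, so the sign is −
  λ: 35.6622′ = 0.594370°; total 179.5943700
  E → positive
Point 3:
  Latitude: 21.0444′ = 0.350740°; total 0.3507400
  S → negative
  Longitude: 22.2354′ = 0.370590°; total 84.3705900
  hemisphere W, so the sign is −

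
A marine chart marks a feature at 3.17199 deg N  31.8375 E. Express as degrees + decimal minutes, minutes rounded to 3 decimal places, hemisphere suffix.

φ: fractional part 0.171990 → 10.31940 minutes
λ: 31° + 0.837500 × 60 = 31° 50.25000′

3° 10.319′ N, 31° 50.250′ E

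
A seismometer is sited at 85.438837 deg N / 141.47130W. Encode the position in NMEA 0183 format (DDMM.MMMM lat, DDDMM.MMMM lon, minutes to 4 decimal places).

8526.3302,N / 14128.2780,W

φ: minutes = (85.438837 − 85) × 60 = 26.330220
Longitude: minutes = (141.471300 − 141) × 60 = 28.278000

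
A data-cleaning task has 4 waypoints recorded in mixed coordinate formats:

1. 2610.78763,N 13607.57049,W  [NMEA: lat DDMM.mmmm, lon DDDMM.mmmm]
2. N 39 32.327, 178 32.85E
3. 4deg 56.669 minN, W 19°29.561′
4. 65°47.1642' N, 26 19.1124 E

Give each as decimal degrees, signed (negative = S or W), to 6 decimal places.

1. 26.179794, -136.126175
2. 39.538783, 178.547500
3. 4.944483, -19.492683
4. 65.786070, 26.318540

Point 1:
  Latitude: degrees = first 2 digits = 26, minutes = 10.78763; 26 + 10.78763/60 = 26.1797938
  N → positive
  λ: degrees = first 3 digits = 136, minutes = 7.57049; 136 + 7.57049/60 = 136.1261748
  hemisphere W, so the sign is −
Point 2:
  Latitude: 39 + 32.327/60 = 39.5387833
  N ⇒ keep positive
  Lon: 178 + 32.85/60 = 178.5475000
  E ⇒ keep positive
Point 3:
  Latitude: 56.669′ = 0.944483°; total 4.9444833
  N ⇒ keep positive
  Lon: 29.561′ = 0.492683°; total 19.4926833
  hemisphere W, so the sign is −
Point 4:
  Lat: 65 + 47.1642/60 = 65.7860700
  N → positive
  Longitude: 19.1124′ = 0.318540°; total 26.3185400
  E ⇒ keep positive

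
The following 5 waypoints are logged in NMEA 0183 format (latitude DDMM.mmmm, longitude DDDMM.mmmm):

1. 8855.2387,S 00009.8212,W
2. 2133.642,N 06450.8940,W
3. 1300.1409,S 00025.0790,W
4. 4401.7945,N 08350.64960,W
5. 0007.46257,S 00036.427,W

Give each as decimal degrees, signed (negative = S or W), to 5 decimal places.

Point 1:
  Latitude: degrees = first 2 digits = 88, minutes = 55.2387; 88 + 55.2387/60 = 88.920645
  hemisphere S, so the sign is −
  Longitude: split at 3 digits → 000° and 9.8212′; 0 + 9.8212/60 = 0.163687
  W ⇒ negate
Point 2:
  φ: degrees = first 2 digits = 21, minutes = 33.642; 21 + 33.642/60 = 21.560700
  N ⇒ keep positive
  Longitude: split at 3 digits → 064° and 50.894′; 64 + 50.894/60 = 64.848233
  hemisphere W, so the sign is −
Point 3:
  φ: split at 2 digits → 13° and 0.1409′; 13 + 0.1409/60 = 13.002348
  hemisphere S, so the sign is −
  Longitude: split at 3 digits → 000° and 25.079′; 0 + 25.079/60 = 0.417983
  W → negative
Point 4:
  φ: split at 2 digits → 44° and 1.7945′; 44 + 1.7945/60 = 44.029908
  N → positive
  Lon: degrees = first 3 digits = 83, minutes = 50.6496; 83 + 50.6496/60 = 83.844160
  W ⇒ negate
Point 5:
  Latitude: degrees = first 2 digits = 0, minutes = 7.46257; 0 + 7.46257/60 = 0.124376
  S → negative
  Lon: split at 3 digits → 000° and 36.427′; 0 + 36.427/60 = 0.607117
  hemisphere W, so the sign is −

1. -88.92065, -0.16369
2. 21.56070, -64.84823
3. -13.00235, -0.41798
4. 44.02991, -83.84416
5. -0.12438, -0.60712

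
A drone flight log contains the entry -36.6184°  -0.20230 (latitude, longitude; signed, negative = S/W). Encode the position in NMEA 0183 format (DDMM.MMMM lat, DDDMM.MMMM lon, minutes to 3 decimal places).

3637.104,S / 00012.138,W

Latitude is negative → S; |value| = 36.618400
Latitude: minutes = (36.618400 − 36) × 60 = 37.10400
Longitude is negative → W; |value| = 0.202300
Longitude: fractional part 0.202300 → 12.13800 minutes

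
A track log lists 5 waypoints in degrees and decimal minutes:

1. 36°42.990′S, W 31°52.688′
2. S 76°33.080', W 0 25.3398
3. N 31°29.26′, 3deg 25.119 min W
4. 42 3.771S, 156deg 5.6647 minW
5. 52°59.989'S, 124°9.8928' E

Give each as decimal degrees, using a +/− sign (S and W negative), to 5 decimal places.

1. -36.71650, -31.87813
2. -76.55133, -0.42233
3. 31.48767, -3.41865
4. -42.06285, -156.09441
5. -52.99982, 124.16488

Point 1:
  φ: 36 + 42.99/60 = 36.716500
  hemisphere S, so the sign is −
  Longitude: 52.688′ = 0.878133°; total 31.878133
  hemisphere W, so the sign is −
Point 2:
  Lat: 33.08′ = 0.551333°; total 76.551333
  S → negative
  Longitude: 25.3398′ = 0.422330°; total 0.422330
  hemisphere W, so the sign is −
Point 3:
  φ: 29.26′ = 0.487667°; total 31.487667
  N → positive
  λ: 3 + 25.119/60 = 3.418650
  W ⇒ negate
Point 4:
  Latitude: 3.771′ = 0.062850°; total 42.062850
  hemisphere S, so the sign is −
  Longitude: 5.6647′ = 0.094412°; total 156.094412
  W ⇒ negate
Point 5:
  φ: 52 + 59.989/60 = 52.999817
  S ⇒ negate
  λ: 9.8928′ = 0.164880°; total 124.164880
  E → positive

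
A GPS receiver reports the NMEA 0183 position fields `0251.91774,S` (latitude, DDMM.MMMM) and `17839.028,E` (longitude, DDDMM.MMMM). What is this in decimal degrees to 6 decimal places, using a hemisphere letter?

φ: split at 2 digits → 02° and 51.91774′; 2 + 51.91774/60 = 2.8652957
Lon: degrees = first 3 digits = 178, minutes = 39.028; 178 + 39.028/60 = 178.6504667

2.865296° S, 178.650467° E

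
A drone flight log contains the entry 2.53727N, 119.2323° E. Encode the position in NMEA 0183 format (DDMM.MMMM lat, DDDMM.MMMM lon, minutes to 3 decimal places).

0232.236,N / 11913.938,E

φ: minutes = (2.537270 − 2) × 60 = 32.23620
Longitude: 119° + 0.232300 × 60 = 119° 13.93800′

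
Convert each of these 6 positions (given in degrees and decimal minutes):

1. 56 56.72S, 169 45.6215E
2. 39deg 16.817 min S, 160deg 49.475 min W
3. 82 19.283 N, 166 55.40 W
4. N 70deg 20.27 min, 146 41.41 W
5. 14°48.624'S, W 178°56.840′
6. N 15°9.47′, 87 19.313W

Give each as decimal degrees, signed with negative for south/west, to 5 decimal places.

1. -56.94533, 169.76036
2. -39.28028, -160.82458
3. 82.32138, -166.92333
4. 70.33783, -146.69017
5. -14.81040, -178.94733
6. 15.15783, -87.32188

Point 1:
  Lat: 56.72′ = 0.945333°; total 56.945333
  S ⇒ negate
  λ: 169 + 45.6215/60 = 169.760358
  E ⇒ keep positive
Point 2:
  Latitude: 16.817′ = 0.280283°; total 39.280283
  S ⇒ negate
  Lon: 49.475′ = 0.824583°; total 160.824583
  W ⇒ negate
Point 3:
  Latitude: 82 + 19.283/60 = 82.321383
  N → positive
  Lon: 166 + 55.4/60 = 166.923333
  W → negative
Point 4:
  φ: 20.27′ = 0.337833°; total 70.337833
  N → positive
  Longitude: 41.41′ = 0.690167°; total 146.690167
  hemisphere W, so the sign is −
Point 5:
  Lat: 14 + 48.624/60 = 14.810400
  hemisphere S, so the sign is −
  λ: 56.84′ = 0.947333°; total 178.947333
  W → negative
Point 6:
  φ: 15 + 9.47/60 = 15.157833
  N → positive
  λ: 19.313′ = 0.321883°; total 87.321883
  W ⇒ negate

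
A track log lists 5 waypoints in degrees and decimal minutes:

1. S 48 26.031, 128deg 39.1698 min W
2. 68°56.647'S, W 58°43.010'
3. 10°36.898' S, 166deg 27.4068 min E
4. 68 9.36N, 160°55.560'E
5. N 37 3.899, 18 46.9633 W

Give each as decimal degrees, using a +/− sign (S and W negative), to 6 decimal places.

1. -48.433850, -128.652830
2. -68.944117, -58.716833
3. -10.614967, 166.456780
4. 68.156000, 160.926000
5. 37.064983, -18.782722

Point 1:
  φ: 48 + 26.031/60 = 48.4338500
  S → negative
  Longitude: 128 + 39.1698/60 = 128.6528300
  W ⇒ negate
Point 2:
  Latitude: 56.647′ = 0.944117°; total 68.9441167
  hemisphere S, so the sign is −
  λ: 58 + 43.01/60 = 58.7168333
  hemisphere W, so the sign is −
Point 3:
  Latitude: 10 + 36.898/60 = 10.6149667
  S → negative
  Longitude: 27.4068′ = 0.456780°; total 166.4567800
  E → positive
Point 4:
  Latitude: 68 + 9.36/60 = 68.1560000
  N ⇒ keep positive
  Longitude: 55.56′ = 0.926000°; total 160.9260000
  E → positive
Point 5:
  Lat: 3.899′ = 0.064983°; total 37.0649833
  N ⇒ keep positive
  Lon: 46.9633′ = 0.782722°; total 18.7827217
  W ⇒ negate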